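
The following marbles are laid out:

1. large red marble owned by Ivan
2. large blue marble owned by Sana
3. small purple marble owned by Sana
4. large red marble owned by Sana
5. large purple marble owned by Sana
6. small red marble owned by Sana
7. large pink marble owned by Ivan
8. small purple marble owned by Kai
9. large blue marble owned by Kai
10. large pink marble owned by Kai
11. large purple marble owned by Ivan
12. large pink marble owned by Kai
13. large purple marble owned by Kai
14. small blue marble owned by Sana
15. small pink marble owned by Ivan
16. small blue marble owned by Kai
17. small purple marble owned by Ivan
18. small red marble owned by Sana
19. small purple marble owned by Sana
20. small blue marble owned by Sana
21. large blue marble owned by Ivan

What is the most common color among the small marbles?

purple

Counts by color (restricted to small marbles): purple 4, blue 3, red 2, pink 1.
The maximum is 4, held uniquely by purple.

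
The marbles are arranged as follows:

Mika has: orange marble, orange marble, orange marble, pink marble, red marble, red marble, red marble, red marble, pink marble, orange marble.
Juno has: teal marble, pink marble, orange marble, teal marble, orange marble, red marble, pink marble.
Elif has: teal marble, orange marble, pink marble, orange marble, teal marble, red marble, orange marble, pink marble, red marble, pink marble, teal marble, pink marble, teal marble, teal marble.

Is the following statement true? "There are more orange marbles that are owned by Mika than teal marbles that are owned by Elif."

False

|orange marbles owned by Mika| = 4.
|teal marbles owned by Elif| = 5.
The claim requires 4 > 5, which does not hold.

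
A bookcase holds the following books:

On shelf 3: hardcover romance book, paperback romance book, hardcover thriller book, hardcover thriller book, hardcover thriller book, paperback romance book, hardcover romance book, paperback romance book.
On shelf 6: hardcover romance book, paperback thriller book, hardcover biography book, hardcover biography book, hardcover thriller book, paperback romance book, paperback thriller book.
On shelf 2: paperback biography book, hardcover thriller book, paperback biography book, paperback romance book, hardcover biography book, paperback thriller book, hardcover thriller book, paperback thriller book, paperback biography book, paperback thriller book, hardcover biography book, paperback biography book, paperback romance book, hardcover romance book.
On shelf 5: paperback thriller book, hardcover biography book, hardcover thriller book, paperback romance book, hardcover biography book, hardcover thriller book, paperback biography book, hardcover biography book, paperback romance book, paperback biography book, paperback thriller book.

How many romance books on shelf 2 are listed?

3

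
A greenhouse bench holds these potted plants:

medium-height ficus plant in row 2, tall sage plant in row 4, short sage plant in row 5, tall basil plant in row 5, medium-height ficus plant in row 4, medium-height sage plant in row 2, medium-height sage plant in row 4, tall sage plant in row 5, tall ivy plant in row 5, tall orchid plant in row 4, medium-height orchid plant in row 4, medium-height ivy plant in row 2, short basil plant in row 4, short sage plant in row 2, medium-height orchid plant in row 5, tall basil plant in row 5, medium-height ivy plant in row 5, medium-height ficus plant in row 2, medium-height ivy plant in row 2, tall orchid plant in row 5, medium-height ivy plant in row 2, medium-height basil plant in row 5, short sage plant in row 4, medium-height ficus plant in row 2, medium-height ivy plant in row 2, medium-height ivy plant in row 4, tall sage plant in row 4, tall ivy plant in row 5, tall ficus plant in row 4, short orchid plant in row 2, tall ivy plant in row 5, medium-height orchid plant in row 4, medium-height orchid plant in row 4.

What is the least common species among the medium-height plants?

Counts by species (restricted to medium-height plants): ivy 6, ficus 4, orchid 4, sage 2, basil 1.
The minimum is 1, held uniquely by basil.

basil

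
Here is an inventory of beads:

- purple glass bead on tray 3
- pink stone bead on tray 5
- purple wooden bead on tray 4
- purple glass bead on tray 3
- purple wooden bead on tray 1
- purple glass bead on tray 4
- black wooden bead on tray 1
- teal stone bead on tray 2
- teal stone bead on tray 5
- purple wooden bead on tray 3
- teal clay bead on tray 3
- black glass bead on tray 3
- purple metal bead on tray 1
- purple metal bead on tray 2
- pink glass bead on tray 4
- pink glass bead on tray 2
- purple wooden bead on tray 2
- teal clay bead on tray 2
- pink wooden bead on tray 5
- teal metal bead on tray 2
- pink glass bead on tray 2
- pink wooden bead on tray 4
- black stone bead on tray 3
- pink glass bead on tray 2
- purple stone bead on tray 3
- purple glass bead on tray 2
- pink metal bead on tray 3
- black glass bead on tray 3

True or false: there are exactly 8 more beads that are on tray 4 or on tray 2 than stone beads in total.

True

|beads on tray 4 or on tray 2| = 13.
|stone beads| = 5.
The claim requires 13 − 5 (= 8) to equal 8, which holds.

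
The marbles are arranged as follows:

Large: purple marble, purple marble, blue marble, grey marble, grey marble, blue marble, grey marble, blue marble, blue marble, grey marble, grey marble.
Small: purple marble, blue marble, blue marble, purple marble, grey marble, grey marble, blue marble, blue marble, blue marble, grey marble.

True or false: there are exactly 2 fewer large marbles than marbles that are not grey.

large marbles: 11.
marbles that are not grey: 13.
The claim requires 13 − 11 (= 2) to equal 2, which holds.

True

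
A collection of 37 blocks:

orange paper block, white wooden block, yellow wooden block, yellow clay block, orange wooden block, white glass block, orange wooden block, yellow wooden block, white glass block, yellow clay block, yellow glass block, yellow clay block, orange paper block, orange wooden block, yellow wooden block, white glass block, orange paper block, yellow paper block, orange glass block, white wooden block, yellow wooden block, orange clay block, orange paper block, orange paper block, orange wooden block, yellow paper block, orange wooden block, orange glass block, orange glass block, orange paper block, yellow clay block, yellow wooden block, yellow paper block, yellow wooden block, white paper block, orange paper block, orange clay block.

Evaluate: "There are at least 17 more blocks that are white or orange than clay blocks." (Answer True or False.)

|blocks that are white or orange| = 23.
|clay blocks| = 6.
The claim requires 23 − 6 = 17 ≥ 17, which holds.

True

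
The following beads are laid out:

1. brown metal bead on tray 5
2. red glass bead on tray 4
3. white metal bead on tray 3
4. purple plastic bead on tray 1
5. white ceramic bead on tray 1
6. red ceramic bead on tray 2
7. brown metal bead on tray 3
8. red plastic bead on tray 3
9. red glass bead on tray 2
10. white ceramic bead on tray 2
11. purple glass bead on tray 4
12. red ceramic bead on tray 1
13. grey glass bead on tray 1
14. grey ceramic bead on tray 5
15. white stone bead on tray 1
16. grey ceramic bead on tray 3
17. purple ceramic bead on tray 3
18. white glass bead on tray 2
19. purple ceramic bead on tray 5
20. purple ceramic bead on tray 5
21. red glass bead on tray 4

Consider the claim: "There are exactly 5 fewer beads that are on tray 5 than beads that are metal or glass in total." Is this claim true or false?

True

|beads on tray 5| = 4.
|beads that are metal or glass| = 9.
The claim requires 9 − 4 (= 5) to equal 5, which holds.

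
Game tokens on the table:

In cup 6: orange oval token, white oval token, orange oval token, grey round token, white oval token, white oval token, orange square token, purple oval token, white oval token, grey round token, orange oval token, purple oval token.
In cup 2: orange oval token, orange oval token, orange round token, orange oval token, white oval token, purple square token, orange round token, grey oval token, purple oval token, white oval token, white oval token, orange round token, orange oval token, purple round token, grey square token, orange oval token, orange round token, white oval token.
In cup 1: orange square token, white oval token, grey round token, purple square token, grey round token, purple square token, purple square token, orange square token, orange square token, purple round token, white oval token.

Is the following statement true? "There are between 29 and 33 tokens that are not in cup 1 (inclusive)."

There are 30 tokens that are not in cup 1.
The claim requires 29 ≤ 30 ≤ 33, which holds.

True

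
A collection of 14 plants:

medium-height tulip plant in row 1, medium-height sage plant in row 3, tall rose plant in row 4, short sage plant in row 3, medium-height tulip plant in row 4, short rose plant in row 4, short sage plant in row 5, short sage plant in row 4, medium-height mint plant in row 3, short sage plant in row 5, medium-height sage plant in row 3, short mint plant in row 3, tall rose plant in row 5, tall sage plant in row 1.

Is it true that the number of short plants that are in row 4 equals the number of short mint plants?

False

|short plants in row 4| = 2.
|short mint plants| = 1.
The claim requires 2 = 1, which does not hold.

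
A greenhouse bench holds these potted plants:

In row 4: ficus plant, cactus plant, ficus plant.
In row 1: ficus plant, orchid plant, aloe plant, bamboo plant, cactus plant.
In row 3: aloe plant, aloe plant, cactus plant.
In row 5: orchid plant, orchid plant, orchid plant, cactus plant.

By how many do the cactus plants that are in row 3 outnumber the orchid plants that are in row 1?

0

cactus plants in row 3: 1.
orchid plants in row 1: 1.
1 − 1 = 0.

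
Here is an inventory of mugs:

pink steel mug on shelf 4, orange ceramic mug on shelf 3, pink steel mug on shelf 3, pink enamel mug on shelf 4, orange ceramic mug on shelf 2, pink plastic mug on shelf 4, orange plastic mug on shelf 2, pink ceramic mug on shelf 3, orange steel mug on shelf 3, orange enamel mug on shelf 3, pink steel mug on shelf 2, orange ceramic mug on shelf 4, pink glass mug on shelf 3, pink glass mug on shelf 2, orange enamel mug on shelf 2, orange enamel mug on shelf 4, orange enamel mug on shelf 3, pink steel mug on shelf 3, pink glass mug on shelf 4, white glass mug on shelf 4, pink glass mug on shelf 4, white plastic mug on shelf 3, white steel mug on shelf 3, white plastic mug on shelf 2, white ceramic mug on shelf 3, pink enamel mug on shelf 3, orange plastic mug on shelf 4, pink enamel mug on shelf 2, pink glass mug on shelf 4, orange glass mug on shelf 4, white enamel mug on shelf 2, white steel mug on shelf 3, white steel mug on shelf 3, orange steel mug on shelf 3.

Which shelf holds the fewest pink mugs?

Counts by shelf (restricted to pink mugs): shelf 4→6, shelf 3→5, shelf 2→3.
The minimum is 3, held uniquely by shelf 2.

shelf 2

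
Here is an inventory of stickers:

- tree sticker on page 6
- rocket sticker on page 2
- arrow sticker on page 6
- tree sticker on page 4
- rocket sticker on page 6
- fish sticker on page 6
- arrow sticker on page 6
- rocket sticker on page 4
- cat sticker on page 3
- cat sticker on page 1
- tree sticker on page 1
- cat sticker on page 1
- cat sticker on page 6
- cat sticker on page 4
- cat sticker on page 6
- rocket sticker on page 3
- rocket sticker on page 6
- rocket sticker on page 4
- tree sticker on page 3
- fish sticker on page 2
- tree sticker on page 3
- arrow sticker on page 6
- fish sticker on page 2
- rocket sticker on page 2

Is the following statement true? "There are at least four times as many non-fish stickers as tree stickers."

There are 21 non-fish stickers.
There are 5 tree stickers.
The claim requires 21 ≥ 4 × 5 = 20, which holds.

True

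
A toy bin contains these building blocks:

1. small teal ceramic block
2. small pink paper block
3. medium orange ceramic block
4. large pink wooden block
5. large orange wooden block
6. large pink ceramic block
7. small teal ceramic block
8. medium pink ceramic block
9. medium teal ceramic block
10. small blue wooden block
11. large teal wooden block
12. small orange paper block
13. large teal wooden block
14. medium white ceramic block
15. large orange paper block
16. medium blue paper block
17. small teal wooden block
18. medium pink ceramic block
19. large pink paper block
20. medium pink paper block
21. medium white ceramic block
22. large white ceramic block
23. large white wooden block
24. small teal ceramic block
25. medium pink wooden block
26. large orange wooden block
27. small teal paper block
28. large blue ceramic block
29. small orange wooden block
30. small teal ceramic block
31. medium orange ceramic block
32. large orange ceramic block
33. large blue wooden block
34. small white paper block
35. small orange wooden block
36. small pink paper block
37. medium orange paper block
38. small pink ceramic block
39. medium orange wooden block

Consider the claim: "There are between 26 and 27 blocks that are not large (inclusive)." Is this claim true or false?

blocks that are not large: 26.
The claim requires 26 ≤ 26 ≤ 27, which holds.

True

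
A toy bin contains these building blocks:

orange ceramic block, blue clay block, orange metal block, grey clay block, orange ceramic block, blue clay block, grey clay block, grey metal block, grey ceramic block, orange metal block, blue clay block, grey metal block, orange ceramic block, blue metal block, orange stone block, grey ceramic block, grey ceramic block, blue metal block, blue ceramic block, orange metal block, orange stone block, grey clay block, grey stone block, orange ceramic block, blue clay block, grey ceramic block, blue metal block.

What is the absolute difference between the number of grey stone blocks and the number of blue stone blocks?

1

grey stone blocks: 1. blue stone blocks: 0.
|1 − 0| = 1 − 0 = 1.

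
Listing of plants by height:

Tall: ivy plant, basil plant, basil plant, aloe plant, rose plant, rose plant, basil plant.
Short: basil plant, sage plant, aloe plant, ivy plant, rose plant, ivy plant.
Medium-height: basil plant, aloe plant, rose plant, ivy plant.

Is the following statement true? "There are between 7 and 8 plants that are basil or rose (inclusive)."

False

There are 9 plants that are basil or rose.
The claim requires 7 ≤ 9 ≤ 8, which does not hold.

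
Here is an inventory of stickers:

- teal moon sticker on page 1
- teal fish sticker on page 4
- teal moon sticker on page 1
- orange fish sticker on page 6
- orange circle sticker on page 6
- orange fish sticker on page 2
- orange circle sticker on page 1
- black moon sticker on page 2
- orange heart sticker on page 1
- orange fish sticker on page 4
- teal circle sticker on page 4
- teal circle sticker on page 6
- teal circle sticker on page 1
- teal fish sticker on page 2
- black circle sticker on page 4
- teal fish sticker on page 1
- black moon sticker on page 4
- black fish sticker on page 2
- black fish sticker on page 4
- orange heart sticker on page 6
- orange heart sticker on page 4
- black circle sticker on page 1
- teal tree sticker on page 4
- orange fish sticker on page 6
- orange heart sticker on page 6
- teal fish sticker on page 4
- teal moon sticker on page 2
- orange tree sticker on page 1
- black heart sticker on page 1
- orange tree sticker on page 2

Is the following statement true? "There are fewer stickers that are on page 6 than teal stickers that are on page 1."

False

stickers on page 6: 6.
teal stickers on page 1: 4.
The claim requires 6 < 4, which does not hold.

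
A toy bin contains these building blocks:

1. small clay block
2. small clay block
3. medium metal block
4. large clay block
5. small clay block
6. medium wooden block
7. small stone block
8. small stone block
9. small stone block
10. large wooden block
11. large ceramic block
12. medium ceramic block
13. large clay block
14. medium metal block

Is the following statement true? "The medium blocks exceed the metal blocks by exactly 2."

medium blocks: 4.
metal blocks: 2.
The claim requires 4 − 2 (= 2) to equal 2, which holds.

True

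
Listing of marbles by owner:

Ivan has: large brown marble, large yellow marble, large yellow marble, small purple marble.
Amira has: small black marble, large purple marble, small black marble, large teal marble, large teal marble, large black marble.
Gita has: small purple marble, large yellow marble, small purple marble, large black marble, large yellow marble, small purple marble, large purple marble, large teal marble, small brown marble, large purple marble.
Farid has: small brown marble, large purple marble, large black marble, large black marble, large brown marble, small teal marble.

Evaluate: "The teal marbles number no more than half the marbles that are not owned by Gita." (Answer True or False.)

True

teal marbles: 4.
marbles that are not owned by Gita: 16.
The claim requires 2 × 4 = 8 ≤ 16, which holds.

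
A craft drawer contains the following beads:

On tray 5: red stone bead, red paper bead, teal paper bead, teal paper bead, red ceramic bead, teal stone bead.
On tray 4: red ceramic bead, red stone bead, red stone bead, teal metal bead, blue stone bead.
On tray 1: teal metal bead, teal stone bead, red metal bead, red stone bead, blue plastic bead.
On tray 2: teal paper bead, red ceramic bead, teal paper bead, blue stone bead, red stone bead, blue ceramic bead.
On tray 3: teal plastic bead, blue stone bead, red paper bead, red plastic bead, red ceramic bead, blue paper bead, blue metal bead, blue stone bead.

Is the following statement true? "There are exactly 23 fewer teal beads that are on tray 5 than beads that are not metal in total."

True

There are 3 teal beads on tray 5.
There are 26 beads that are not metal.
The claim requires 26 − 3 (= 23) to equal 23, which holds.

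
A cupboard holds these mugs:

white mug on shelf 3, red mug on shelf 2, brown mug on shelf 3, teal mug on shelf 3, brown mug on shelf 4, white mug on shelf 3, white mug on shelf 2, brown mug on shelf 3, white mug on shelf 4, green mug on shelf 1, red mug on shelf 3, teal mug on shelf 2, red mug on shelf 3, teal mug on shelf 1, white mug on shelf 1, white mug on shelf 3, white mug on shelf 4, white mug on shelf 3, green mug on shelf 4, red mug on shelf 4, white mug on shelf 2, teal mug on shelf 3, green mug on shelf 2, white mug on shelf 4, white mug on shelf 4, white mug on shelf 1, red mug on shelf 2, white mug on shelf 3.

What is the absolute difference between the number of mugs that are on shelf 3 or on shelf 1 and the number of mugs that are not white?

0

mugs on shelf 3 or on shelf 1: 15. mugs that are not white: 15.
|15 − 15| = 15 − 15 = 0.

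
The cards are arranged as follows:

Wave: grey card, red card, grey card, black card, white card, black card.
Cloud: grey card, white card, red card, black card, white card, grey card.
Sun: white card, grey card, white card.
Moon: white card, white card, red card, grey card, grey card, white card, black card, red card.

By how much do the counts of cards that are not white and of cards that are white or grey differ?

cards that are not white: 15. cards that are white or grey: 15.
|15 − 15| = 15 − 15 = 0.

0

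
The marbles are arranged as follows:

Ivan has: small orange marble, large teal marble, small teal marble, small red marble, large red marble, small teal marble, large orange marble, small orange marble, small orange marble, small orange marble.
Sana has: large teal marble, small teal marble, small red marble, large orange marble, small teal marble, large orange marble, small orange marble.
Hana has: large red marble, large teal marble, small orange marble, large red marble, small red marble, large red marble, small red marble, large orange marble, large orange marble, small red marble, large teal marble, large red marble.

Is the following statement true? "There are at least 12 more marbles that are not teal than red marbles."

marbles that are not teal: 21.
red marbles: 10.
The claim requires 21 − 10 = 11 ≥ 12, which does not hold.

False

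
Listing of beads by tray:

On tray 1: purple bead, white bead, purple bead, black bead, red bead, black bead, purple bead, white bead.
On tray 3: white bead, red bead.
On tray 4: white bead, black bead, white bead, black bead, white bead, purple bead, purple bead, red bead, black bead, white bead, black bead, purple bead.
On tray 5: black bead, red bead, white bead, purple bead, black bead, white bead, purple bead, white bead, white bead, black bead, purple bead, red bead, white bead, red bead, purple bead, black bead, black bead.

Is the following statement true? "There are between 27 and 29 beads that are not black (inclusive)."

True

There are 28 beads that are not black.
The claim requires 27 ≤ 28 ≤ 29, which holds.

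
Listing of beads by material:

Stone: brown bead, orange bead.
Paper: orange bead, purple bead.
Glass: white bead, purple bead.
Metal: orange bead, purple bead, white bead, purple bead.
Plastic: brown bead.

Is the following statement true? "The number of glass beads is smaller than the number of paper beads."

|glass beads| = 2.
|paper beads| = 2.
The claim requires 2 < 2, which does not hold.

False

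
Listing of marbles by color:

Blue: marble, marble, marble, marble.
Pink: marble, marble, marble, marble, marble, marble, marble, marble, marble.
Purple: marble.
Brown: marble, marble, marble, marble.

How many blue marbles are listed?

4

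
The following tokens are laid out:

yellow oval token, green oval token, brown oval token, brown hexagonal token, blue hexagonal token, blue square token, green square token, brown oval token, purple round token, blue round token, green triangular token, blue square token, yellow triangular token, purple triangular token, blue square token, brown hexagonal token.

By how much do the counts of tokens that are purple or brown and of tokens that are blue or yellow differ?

tokens that are purple or brown: 6. tokens that are blue or yellow: 7.
|6 − 7| = 7 − 6 = 1.

1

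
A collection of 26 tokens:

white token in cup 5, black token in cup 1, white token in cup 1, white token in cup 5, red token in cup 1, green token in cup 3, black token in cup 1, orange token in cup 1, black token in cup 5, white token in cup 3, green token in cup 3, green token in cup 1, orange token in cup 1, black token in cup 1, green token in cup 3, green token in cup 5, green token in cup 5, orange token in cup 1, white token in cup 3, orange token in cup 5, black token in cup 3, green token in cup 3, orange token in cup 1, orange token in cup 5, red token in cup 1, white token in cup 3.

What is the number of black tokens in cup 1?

3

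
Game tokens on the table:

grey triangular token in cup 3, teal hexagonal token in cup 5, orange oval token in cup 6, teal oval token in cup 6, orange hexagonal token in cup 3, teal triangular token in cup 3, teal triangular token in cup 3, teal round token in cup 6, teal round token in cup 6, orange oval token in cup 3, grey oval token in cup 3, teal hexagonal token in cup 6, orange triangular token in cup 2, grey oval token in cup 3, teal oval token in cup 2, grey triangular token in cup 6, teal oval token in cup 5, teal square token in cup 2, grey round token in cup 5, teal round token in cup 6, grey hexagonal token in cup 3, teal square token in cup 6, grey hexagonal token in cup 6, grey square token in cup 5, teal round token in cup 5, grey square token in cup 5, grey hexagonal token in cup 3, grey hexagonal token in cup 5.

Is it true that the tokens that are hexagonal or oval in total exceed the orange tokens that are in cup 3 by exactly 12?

|tokens that are hexagonal or oval| = 14.
|orange tokens in cup 3| = 2.
The claim requires 14 − 2 (= 12) to equal 12, which holds.

True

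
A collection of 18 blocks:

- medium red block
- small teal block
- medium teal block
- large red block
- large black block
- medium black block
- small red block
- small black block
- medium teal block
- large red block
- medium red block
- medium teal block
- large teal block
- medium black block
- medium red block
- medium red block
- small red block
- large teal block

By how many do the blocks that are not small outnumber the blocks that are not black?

blocks that are not small: 14.
blocks that are not black: 14.
14 − 14 = 0.

0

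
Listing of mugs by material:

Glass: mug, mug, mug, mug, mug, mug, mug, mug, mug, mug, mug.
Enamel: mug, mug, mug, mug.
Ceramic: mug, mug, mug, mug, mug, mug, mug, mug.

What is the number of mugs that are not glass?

12

Total mugs: 23; with the excluded value: 11; remaining 23 − 11 = 12.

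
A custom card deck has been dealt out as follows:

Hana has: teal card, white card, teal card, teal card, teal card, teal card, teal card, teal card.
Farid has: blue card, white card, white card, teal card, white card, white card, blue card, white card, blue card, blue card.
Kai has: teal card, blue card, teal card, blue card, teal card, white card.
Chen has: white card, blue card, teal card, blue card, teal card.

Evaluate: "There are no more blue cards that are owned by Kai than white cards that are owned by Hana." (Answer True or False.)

blue cards owned by Kai: 2.
white cards owned by Hana: 1.
The claim requires 2 ≤ 1, which does not hold.

False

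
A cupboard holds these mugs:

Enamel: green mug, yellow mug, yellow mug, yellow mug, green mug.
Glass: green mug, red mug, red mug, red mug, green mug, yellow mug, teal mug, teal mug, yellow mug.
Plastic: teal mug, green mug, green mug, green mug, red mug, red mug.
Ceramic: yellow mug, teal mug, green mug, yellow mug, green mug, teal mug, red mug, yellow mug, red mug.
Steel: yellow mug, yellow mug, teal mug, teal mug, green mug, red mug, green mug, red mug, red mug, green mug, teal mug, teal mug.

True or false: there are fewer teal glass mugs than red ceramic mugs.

|teal glass mugs| = 2.
|red ceramic mugs| = 2.
The claim requires 2 < 2, which does not hold.

False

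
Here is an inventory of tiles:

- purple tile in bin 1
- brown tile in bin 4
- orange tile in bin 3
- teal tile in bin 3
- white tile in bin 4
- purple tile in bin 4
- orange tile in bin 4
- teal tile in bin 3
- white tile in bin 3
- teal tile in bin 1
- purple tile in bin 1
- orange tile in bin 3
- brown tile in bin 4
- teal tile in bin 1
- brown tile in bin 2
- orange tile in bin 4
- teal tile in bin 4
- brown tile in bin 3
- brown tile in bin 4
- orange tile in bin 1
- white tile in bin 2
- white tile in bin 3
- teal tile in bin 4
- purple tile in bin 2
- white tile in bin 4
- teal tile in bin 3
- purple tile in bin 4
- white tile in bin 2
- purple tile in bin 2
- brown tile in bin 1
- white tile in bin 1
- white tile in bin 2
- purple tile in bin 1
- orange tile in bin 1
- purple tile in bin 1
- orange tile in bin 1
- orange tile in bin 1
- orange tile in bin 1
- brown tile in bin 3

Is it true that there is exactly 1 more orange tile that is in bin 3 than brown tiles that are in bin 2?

True

|orange tiles in bin 3| = 2.
|brown tiles in bin 2| = 1.
The claim requires 2 − 1 (= 1) to equal 1, which holds.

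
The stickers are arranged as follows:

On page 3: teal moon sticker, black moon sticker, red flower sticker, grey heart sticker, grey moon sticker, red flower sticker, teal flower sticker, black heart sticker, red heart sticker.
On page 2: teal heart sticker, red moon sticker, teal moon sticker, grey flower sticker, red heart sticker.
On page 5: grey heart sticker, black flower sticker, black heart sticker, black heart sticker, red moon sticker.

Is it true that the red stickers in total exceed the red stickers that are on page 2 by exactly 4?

There are 6 red stickers.
There are 2 red stickers on page 2.
The claim requires 6 − 2 (= 4) to equal 4, which holds.

True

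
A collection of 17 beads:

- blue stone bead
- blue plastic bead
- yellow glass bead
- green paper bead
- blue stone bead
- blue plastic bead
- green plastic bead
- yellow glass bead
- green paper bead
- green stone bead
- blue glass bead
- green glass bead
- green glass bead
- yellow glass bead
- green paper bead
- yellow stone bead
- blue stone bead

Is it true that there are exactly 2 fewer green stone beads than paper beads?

True

green stone beads: 1.
paper beads: 3.
The claim requires 3 − 1 (= 2) to equal 2, which holds.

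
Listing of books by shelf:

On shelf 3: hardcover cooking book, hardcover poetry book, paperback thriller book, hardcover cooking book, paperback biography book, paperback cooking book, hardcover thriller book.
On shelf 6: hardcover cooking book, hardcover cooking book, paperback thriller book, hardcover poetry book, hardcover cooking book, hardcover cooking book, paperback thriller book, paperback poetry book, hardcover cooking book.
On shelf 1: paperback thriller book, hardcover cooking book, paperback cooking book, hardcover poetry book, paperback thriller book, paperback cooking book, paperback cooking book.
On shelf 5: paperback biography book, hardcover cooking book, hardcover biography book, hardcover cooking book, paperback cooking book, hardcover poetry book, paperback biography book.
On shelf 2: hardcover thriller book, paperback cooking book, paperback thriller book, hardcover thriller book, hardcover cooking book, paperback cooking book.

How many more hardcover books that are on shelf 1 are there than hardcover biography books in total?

hardcover books on shelf 1: 2.
hardcover biography books: 1.
2 − 1 = 1.

1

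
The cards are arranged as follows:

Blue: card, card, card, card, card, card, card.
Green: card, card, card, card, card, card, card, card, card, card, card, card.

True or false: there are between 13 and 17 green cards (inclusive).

False

There are 12 green cards.
The claim requires 13 ≤ 12 ≤ 17, which does not hold.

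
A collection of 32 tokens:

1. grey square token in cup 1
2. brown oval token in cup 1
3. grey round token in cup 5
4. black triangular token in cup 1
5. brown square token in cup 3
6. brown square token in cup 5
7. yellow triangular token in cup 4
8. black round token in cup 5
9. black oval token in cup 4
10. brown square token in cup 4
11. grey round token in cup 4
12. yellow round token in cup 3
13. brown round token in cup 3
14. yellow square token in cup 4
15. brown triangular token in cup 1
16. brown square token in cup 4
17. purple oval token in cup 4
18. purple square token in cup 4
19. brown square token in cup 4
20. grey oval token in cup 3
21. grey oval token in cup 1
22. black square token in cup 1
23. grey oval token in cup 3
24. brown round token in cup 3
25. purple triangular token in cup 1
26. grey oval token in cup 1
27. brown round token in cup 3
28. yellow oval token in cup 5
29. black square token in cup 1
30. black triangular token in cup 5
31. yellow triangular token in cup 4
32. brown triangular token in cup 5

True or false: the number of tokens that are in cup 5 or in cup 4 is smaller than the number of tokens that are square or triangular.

There are 16 tokens in cup 5 or in cup 4.
There are 17 tokens that are square or triangular.
The claim requires 16 < 17, which holds.

True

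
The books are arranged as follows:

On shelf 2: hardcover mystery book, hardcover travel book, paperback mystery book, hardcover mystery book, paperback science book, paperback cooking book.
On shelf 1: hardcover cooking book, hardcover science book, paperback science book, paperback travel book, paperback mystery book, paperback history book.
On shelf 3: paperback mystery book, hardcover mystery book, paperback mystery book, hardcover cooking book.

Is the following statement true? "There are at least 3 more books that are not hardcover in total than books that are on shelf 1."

books that are not hardcover: 9.
books on shelf 1: 6.
The claim requires 9 − 6 = 3 ≥ 3, which holds.

True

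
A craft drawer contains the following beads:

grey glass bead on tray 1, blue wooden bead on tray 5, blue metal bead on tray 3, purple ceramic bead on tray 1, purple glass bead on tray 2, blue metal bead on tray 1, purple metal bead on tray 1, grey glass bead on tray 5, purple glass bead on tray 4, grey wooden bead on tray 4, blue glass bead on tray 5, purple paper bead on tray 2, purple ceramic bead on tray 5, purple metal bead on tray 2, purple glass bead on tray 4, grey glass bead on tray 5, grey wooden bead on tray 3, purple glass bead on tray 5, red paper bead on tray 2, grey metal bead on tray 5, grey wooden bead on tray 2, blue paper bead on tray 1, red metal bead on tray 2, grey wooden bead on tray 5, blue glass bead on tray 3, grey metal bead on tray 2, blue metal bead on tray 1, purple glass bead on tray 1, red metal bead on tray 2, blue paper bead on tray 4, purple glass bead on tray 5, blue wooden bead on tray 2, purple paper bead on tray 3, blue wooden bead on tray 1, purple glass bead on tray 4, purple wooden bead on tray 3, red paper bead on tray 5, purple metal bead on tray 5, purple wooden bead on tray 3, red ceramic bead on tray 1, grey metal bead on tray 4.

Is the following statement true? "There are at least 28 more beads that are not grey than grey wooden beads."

There are 31 beads that are not grey.
There are 4 grey wooden beads.
The claim requires 31 − 4 = 27 ≥ 28, which does not hold.

False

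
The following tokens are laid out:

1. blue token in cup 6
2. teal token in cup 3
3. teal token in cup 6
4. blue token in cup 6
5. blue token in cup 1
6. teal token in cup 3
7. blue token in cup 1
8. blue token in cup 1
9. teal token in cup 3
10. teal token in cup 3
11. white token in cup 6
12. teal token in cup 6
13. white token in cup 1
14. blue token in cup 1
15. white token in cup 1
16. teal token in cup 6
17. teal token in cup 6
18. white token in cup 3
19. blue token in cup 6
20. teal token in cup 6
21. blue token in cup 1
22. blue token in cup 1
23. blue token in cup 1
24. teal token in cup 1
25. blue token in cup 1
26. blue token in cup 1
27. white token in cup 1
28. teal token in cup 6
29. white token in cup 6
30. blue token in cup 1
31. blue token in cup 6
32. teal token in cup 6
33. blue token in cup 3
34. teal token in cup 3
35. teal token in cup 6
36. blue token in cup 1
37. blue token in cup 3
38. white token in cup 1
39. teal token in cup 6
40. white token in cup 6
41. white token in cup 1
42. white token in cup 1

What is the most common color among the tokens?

Counts by color: blue 17, teal 15, white 10.
The maximum is 17, held uniquely by blue.

blue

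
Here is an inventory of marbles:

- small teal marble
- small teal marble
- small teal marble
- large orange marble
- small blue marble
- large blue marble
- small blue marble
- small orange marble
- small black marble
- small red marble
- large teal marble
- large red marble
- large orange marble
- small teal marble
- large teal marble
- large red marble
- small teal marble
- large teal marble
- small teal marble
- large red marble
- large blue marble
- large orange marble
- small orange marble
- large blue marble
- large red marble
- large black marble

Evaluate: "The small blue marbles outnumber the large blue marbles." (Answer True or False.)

False

There are 2 small blue marbles.
There are 3 large blue marbles.
The claim requires 2 > 3, which does not hold.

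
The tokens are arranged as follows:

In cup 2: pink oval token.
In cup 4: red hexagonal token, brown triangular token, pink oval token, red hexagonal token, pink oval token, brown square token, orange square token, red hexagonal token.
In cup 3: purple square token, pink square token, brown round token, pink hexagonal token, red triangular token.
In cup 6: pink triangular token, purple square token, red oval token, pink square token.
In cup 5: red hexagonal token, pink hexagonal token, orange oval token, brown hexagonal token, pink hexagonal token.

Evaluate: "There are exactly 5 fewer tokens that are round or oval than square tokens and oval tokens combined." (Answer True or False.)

There are 6 tokens that are round or oval.
square tokens: 6; oval tokens: 5; combined: 6 + 5 = 11.
The claim requires 11 − 6 (= 5) to equal 5, which holds.

True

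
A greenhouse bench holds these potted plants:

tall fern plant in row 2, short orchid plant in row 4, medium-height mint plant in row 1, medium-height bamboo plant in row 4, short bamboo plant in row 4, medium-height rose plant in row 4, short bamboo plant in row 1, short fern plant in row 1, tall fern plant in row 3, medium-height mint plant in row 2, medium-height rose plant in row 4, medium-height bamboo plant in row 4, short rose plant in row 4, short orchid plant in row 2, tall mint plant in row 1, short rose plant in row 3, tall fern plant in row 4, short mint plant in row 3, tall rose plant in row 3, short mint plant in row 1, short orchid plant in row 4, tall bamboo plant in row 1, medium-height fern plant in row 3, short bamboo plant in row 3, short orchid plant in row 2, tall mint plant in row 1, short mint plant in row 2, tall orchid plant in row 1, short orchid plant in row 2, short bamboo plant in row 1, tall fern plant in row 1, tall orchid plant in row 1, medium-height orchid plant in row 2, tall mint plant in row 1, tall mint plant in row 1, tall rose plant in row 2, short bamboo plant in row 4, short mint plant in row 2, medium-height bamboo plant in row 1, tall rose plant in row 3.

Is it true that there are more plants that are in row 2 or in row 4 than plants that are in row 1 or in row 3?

False

There are 19 plants in row 2 or in row 4.
There are 21 plants in row 1 or in row 3.
The claim requires 19 > 21, which does not hold.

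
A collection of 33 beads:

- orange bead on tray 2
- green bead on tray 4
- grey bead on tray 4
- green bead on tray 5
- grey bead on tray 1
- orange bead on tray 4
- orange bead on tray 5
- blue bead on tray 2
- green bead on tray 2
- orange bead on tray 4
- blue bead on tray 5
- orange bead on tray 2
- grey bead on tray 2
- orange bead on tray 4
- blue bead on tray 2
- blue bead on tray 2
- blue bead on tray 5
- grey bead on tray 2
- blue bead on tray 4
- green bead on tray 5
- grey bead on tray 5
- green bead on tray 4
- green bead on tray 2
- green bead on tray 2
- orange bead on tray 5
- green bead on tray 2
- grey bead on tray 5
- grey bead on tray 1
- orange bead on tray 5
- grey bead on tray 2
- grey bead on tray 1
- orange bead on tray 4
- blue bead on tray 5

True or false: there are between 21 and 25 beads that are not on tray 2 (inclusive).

True

There are 21 beads that are not on tray 2.
The claim requires 21 ≤ 21 ≤ 25, which holds.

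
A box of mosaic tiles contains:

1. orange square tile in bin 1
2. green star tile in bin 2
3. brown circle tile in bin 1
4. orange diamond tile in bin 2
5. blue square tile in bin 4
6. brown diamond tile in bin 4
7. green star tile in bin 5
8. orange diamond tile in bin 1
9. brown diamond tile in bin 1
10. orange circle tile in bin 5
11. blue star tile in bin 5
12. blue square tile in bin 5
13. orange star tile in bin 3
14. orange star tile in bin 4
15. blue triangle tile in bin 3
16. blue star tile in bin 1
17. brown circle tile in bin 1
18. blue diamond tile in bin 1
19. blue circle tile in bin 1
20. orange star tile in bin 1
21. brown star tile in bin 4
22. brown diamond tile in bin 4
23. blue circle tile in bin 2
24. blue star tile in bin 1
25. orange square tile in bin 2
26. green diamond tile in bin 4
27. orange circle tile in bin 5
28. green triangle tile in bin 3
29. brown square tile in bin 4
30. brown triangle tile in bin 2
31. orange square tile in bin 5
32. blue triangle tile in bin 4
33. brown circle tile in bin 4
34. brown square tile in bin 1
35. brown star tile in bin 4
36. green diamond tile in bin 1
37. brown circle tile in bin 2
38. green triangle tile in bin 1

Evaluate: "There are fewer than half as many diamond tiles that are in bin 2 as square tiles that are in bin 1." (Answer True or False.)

False

There is 1 diamond tile in bin 2.
There are 2 square tiles in bin 1.
The claim requires 2 × 1 = 2 < 2, which does not hold.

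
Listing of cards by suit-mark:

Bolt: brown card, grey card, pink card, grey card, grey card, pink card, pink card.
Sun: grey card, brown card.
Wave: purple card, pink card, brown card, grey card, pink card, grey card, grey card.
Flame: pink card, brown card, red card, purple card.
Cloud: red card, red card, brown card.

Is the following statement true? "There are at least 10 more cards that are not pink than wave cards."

There are 17 cards that are not pink.
There are 7 wave cards.
The claim requires 17 − 7 = 10 ≥ 10, which holds.

True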